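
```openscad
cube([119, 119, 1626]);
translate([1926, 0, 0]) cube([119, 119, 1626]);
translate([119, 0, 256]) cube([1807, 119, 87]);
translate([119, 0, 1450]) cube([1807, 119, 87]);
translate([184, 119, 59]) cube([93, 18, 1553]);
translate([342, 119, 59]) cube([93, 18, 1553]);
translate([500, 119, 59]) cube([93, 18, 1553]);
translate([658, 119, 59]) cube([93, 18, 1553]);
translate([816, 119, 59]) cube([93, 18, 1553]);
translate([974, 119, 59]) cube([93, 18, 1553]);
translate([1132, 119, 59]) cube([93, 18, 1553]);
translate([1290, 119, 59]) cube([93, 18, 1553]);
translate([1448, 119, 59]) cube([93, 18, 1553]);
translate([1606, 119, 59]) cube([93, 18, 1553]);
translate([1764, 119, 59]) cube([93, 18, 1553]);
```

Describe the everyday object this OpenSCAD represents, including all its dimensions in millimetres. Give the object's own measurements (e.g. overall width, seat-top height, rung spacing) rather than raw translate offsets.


A fence section. Two 119×119 mm posts, 1626 mm tall, stand on the floor with a clear span of 1807 mm between their inner faces. Two horizontal rails of 119×87 mm section span the gap between the posts with their undersides at z = 256 mm and z = 1450 mm, flush with the posts' −y face. 11 pickets, each 93 mm wide, 18 mm thick and 1553 mm tall, are fixed to the +y face of the rails with their bottoms at z = 59 mm, spaced across the span with a 65 mm gap after the −x post and between neighbouring pickets, with 69 mm left before the +x post.


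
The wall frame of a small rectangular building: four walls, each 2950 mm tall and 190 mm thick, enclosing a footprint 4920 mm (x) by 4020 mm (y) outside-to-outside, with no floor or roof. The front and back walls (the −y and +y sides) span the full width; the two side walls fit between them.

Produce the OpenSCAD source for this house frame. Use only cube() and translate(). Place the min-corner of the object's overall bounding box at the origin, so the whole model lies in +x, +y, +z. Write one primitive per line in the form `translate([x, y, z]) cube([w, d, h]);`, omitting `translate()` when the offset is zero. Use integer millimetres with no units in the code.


cube([4920, 190, 2950]);
translate([0, 3830, 0]) cube([4920, 190, 2950]);
translate([0, 190, 0]) cube([190, 3640, 2950]);
translate([4730, 190, 0]) cube([190, 3640, 2950]);


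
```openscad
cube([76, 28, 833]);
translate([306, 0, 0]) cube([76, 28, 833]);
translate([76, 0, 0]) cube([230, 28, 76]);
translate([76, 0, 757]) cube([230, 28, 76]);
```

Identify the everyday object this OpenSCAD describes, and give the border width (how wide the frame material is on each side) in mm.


A picture frame. The border width is 76 mm.

Four thin pieces enclosing a rectangular opening — a picture frame. The two full-height stiles are 833 mm tall; the top rail sits at z = 757 and is 76 mm tall, so the border above the opening is 833 − 757 = 76 mm, matching the stile x-width.


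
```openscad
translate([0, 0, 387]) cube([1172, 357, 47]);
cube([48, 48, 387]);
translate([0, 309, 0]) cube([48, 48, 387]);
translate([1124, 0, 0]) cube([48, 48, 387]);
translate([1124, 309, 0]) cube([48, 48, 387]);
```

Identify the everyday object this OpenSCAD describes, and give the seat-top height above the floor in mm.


A bench. The seat-top height is 434 mm.

A long slab on four corner posts — a bench. The slab sits at z = 387 with thickness 47, so the top is 387 + 47 = 434 mm.


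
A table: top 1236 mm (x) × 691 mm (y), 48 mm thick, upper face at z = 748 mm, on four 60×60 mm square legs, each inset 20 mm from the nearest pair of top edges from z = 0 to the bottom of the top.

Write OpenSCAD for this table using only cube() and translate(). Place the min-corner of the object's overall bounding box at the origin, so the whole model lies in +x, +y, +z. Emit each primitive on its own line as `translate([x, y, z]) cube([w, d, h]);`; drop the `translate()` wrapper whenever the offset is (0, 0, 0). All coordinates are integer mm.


// leg_h = 748 - 48 = 700
translate([0, 0, 700]) cube([1236, 691, 48]);
translate([20, 20, 0]) cube([60, 60, 700]);
translate([1156, 20, 0]) cube([60, 60, 700]);
translate([20, 611, 0]) cube([60, 60, 700]);
translate([1156, 611, 0]) cube([60, 60, 700]);


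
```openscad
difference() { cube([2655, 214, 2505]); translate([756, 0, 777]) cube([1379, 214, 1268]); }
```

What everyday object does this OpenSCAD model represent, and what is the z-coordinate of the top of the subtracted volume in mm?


A wall with a window opening. The window head height is 2045 mm.

A wall with a rectangular opening subtracted — a window. Sill at z = 777, opening 1268 mm tall, so the head is at 777 + 1268 = 2045 mm.


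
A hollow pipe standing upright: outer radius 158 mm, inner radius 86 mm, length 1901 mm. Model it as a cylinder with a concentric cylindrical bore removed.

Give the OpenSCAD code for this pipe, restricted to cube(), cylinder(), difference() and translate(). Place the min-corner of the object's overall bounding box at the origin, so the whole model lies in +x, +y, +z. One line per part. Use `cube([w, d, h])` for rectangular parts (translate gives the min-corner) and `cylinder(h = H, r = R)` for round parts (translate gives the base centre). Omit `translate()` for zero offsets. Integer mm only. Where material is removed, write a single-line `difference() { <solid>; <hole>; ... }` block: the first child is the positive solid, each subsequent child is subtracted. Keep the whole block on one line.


difference() { translate([158, 158, 0]) cylinder(h = 1901, r = 158); translate([158, 158, 0]) cylinder(h = 1901, r = 86); }


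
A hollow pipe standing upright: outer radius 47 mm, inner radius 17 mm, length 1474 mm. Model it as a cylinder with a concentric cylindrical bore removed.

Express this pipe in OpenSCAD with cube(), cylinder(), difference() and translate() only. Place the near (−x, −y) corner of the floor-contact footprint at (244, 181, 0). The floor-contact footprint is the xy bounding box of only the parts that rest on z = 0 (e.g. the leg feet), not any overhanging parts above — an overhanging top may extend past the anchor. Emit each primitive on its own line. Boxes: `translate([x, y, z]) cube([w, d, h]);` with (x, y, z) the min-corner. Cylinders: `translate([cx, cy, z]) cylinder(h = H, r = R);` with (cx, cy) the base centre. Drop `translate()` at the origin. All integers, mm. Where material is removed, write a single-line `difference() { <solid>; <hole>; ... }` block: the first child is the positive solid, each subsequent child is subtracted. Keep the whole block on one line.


difference() { translate([291, 228, 0]) cylinder(h = 1474, r = 47); translate([291, 228, 0]) cylinder(h = 1474, r = 17); }


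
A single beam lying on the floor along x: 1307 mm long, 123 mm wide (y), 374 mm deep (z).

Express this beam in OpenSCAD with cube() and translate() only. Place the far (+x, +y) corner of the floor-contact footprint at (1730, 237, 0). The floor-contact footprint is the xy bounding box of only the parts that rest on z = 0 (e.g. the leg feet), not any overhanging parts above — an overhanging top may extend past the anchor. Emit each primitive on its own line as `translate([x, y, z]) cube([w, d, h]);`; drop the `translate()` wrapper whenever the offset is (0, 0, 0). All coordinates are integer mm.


translate([423, 114, 0]) cube([1307, 123, 374]);


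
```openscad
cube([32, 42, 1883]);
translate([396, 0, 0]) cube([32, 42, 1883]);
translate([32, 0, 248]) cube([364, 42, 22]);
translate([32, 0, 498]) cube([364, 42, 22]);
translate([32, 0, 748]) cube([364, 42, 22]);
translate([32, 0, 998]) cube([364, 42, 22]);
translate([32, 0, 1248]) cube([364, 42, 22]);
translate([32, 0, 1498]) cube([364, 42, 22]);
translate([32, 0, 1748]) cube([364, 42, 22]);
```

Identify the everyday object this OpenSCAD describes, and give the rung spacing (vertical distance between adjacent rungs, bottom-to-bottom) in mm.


A ladder. The rung spacing is 250 mm.

Two tall 32×42 posts with 7 short bars between them — a ladder. Adjacent rungs sit at z = 248 and z = 498, so the spacing is 498 − 248 = 250 mm.


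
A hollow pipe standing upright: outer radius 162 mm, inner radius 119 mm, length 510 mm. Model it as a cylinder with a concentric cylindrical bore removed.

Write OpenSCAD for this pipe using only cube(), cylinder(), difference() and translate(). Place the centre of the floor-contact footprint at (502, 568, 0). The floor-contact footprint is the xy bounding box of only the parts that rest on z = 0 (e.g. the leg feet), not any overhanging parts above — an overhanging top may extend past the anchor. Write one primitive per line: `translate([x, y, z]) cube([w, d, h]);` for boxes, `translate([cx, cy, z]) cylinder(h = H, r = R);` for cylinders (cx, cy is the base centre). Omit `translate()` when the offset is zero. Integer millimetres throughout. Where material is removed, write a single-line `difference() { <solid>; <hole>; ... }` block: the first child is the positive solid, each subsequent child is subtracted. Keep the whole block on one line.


difference() { translate([502, 568, 0]) cylinder(h = 510, r = 162); translate([502, 568, 0]) cylinder(h = 510, r = 119); }


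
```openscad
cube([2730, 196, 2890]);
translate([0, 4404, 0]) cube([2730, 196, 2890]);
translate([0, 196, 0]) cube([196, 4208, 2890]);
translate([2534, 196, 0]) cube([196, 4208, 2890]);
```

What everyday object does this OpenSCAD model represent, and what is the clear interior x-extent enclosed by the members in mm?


A house (or room) frame. The interior width is 2338 mm.

Four 2890 mm walls enclosing a rectangle with no floor or roof — a room or house frame. Outside width is 2730 mm and wall thickness is 196 mm, so the interior width is 2730 − 2 × 196 = 2338 mm.


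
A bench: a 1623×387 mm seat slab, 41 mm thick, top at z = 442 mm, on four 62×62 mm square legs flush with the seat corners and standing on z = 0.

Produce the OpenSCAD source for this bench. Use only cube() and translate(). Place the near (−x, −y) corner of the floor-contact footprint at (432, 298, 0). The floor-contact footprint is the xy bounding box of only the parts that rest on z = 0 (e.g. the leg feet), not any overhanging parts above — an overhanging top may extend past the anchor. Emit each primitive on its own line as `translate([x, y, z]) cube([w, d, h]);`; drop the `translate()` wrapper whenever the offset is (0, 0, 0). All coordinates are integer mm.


// leg_h = 442 − 41 = 401
translate([432, 298, 401]) cube([1623, 387, 41]);
translate([432, 298, 0]) cube([62, 62, 401]);
translate([432, 623, 0]) cube([62, 62, 401]);
translate([1993, 298, 0]) cube([62, 62, 401]);
translate([1993, 623, 0]) cube([62, 62, 401]);


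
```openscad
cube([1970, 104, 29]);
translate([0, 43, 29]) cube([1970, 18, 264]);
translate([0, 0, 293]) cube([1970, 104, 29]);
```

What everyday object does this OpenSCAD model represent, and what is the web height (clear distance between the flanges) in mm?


An I-beam. The web height is 264 mm.

Two wide flanges with a thin centred web — an I-beam. Overall 322 mm minus two 29 mm flanges gives a web of 322 − 2·29 = 264 mm.


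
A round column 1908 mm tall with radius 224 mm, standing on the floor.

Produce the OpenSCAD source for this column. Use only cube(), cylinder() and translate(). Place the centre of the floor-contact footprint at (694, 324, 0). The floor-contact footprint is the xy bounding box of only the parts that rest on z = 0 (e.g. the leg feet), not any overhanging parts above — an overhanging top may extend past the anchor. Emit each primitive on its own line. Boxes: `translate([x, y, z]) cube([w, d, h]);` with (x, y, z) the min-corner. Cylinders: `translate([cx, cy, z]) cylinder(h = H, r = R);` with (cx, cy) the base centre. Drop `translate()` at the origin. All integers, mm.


translate([694, 324, 0]) cylinder(h = 1908, r = 224);


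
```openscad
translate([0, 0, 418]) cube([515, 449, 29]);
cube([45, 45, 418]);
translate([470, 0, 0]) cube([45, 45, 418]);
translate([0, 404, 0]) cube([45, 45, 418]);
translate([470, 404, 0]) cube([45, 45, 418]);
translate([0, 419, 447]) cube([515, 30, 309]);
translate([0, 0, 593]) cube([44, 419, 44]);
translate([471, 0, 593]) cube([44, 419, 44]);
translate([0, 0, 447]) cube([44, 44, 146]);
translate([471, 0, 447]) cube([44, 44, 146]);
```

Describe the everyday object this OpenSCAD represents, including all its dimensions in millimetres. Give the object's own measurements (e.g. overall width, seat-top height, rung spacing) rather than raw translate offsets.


A chair. The seat is a 515×449×29 mm slab with its top at z = 447 mm, on four 45×45 mm corner legs (flush with the seat edges, standing on z = 0). A flat backrest 30 mm thick, 309 mm tall, spans the full seat width and rises from the seat top along its +y edge, rear face flush with the rear of the seat. Two armrests of 44×44 mm section run along each side from the seat's front edge to the front of the backrest, top faces 190 mm above the seat top and outer faces flush with the seat's x-edges; a 44×44 mm post under the front of each armrest stands on the seat at the front corner.


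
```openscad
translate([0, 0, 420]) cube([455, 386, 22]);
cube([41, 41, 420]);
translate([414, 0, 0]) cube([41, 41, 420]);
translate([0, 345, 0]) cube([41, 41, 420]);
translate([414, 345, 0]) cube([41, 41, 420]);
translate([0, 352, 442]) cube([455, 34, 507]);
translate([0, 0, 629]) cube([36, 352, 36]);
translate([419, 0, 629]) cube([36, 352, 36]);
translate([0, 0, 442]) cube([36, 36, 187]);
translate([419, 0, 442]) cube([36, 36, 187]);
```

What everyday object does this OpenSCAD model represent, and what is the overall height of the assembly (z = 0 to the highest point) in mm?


A chair. The overall height is 949 mm.

A slab on four corner posts with a tall panel at the back — a chair. The seat slab sits at z = 420 with thickness 22, and the 507 mm backrest starts at the seat top, so the overall height is 420 + 22 + 507 = 949 mm.


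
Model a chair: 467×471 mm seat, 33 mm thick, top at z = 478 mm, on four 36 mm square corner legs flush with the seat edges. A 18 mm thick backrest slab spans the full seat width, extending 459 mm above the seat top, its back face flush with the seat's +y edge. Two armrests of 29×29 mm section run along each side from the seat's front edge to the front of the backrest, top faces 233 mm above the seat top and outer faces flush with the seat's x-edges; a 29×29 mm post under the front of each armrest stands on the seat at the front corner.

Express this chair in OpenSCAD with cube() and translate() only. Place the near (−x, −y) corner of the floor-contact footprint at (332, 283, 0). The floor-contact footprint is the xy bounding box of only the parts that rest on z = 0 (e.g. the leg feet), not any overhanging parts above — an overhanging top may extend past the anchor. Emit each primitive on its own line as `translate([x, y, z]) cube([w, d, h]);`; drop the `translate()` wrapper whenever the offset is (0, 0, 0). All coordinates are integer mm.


translate([332, 283, 445]) cube([467, 471, 33]);
translate([332, 283, 0]) cube([36, 36, 445]);
translate([763, 283, 0]) cube([36, 36, 445]);
translate([332, 718, 0]) cube([36, 36, 445]);
translate([763, 718, 0]) cube([36, 36, 445]);
translate([332, 736, 478]) cube([467, 18, 459]);
translate([332, 283, 682]) cube([29, 453, 29]);
translate([770, 283, 682]) cube([29, 453, 29]);
translate([332, 283, 478]) cube([29, 29, 204]);
translate([770, 283, 478]) cube([29, 29, 204]);


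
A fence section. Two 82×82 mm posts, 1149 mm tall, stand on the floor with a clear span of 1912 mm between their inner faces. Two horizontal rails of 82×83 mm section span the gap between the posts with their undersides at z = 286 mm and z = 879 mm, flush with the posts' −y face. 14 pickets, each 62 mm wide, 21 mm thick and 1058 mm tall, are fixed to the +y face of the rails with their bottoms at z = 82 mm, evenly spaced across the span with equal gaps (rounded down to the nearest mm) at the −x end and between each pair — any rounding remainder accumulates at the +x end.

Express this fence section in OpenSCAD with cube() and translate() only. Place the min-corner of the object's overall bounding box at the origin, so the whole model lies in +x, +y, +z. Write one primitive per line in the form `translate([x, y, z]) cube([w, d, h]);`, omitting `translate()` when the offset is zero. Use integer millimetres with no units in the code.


cube([82, 82, 1149]);
translate([1994, 0, 0]) cube([82, 82, 1149]);
translate([82, 0, 286]) cube([1912, 82, 83]);
translate([82, 0, 879]) cube([1912, 82, 83]);
translate([151, 82, 82]) cube([62, 21, 1058]);
translate([282, 82, 82]) cube([62, 21, 1058]);
translate([413, 82, 82]) cube([62, 21, 1058]);
translate([544, 82, 82]) cube([62, 21, 1058]);
translate([675, 82, 82]) cube([62, 21, 1058]);
translate([806, 82, 82]) cube([62, 21, 1058]);
translate([937, 82, 82]) cube([62, 21, 1058]);
translate([1068, 82, 82]) cube([62, 21, 1058]);
translate([1199, 82, 82]) cube([62, 21, 1058]);
translate([1330, 82, 82]) cube([62, 21, 1058]);
translate([1461, 82, 82]) cube([62, 21, 1058]);
translate([1592, 82, 82]) cube([62, 21, 1058]);
translate([1723, 82, 82]) cube([62, 21, 1058]);
translate([1854, 82, 82]) cube([62, 21, 1058]);


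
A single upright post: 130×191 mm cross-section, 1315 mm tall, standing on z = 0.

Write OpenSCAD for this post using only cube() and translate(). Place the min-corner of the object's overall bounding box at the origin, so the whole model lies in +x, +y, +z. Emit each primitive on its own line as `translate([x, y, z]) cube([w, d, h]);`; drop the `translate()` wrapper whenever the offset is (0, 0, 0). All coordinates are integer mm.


cube([130, 191, 1315]);


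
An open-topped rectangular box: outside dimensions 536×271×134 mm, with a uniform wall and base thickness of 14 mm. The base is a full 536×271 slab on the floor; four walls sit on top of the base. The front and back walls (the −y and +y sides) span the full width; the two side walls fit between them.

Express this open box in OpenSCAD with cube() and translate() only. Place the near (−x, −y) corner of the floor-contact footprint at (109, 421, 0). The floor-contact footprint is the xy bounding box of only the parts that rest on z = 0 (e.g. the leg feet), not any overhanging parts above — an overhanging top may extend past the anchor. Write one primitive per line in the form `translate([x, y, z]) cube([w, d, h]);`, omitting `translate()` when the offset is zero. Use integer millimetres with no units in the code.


translate([109, 421, 0]) cube([536, 271, 14]);
translate([109, 421, 14]) cube([536, 14, 120]);
translate([109, 678, 14]) cube([536, 14, 120]);
translate([109, 435, 14]) cube([14, 243, 120]);
translate([631, 435, 14]) cube([14, 243, 120]);


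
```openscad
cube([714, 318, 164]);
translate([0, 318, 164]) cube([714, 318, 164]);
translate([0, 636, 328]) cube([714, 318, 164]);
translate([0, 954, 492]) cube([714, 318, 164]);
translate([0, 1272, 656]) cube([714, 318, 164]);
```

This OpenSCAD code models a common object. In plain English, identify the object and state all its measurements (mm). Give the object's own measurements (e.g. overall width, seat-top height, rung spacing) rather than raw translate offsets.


A straight staircase of 5 solid steps. Each step is 714 mm wide (x), 318 mm deep (y, the going) and 164 mm tall (the rise). The first step rests on the floor; each subsequent step sits one going further in +y and one rise higher in +z, directly behind and above the previous step with no overlap.


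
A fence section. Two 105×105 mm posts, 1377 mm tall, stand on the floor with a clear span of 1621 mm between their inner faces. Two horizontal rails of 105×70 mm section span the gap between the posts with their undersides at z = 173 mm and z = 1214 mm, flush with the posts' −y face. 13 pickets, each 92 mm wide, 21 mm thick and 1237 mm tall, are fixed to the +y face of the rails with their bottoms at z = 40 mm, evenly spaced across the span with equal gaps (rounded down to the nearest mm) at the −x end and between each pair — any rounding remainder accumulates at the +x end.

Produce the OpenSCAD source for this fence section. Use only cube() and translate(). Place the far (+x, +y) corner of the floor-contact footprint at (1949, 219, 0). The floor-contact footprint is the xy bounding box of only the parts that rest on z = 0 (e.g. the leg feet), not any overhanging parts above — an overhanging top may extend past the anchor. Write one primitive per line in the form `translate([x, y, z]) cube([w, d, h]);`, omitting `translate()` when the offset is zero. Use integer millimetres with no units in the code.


translate([118, 114, 0]) cube([105, 105, 1377]);
translate([1844, 114, 0]) cube([105, 105, 1377]);
translate([223, 114, 173]) cube([1621, 105, 70]);
translate([223, 114, 1214]) cube([1621, 105, 70]);
translate([253, 219, 40]) cube([92, 21, 1237]);
translate([375, 219, 40]) cube([92, 21, 1237]);
translate([497, 219, 40]) cube([92, 21, 1237]);
translate([619, 219, 40]) cube([92, 21, 1237]);
translate([741, 219, 40]) cube([92, 21, 1237]);
translate([863, 219, 40]) cube([92, 21, 1237]);
translate([985, 219, 40]) cube([92, 21, 1237]);
translate([1107, 219, 40]) cube([92, 21, 1237]);
translate([1229, 219, 40]) cube([92, 21, 1237]);
translate([1351, 219, 40]) cube([92, 21, 1237]);
translate([1473, 219, 40]) cube([92, 21, 1237]);
translate([1595, 219, 40]) cube([92, 21, 1237]);
translate([1717, 219, 40]) cube([92, 21, 1237]);


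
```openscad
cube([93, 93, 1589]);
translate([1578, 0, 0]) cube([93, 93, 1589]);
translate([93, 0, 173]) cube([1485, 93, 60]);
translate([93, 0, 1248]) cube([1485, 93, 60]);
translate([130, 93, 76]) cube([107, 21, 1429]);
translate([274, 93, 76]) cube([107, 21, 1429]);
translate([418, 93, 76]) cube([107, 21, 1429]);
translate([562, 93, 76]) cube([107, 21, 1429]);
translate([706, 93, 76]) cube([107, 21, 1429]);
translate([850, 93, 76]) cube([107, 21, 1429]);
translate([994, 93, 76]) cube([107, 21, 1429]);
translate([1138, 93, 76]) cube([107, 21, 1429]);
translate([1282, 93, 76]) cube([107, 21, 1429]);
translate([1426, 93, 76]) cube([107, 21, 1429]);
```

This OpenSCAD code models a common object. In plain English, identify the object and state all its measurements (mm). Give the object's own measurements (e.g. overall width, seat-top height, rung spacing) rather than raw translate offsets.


A fence section. Two 93×93 mm posts, 1589 mm tall, stand on the floor with a clear span of 1485 mm between their inner faces. Two horizontal rails of 93×60 mm section span the gap between the posts with their undersides at z = 173 mm and z = 1248 mm, flush with the posts' −y face. 10 pickets, each 107 mm wide, 21 mm thick and 1429 mm tall, are fixed to the +y face of the rails with their bottoms at z = 76 mm, spaced across the span with a 37 mm gap after the −x post and between neighbouring pickets, with 45 mm left before the +x post.


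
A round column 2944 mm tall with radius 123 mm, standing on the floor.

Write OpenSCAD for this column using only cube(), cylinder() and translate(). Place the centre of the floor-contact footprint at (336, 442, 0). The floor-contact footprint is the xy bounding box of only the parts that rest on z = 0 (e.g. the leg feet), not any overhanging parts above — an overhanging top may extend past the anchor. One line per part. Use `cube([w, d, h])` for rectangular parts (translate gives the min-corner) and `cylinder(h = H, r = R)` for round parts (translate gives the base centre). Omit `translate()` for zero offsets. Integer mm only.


translate([336, 442, 0]) cylinder(h = 2944, r = 123);


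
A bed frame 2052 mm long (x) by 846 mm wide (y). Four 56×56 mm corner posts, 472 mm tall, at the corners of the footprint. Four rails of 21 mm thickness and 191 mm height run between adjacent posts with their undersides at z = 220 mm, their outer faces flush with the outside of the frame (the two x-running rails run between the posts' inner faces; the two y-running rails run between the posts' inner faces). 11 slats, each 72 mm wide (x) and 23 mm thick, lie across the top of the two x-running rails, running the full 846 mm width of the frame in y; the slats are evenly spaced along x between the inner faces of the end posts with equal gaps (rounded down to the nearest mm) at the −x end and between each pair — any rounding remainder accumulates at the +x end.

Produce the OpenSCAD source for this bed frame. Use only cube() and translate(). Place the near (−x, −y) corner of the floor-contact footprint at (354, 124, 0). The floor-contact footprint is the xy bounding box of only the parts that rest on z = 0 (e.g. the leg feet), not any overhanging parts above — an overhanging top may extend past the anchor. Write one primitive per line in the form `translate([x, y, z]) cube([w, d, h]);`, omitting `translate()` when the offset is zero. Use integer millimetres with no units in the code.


// slat z = rail_z + rail_h = 220 + 191 = 411
// slat gap = ⌊(1940 − 11·72) / 12⌋ = 95
translate([354, 124, 0]) cube([56, 56, 472]);
translate([354, 914, 0]) cube([56, 56, 472]);
translate([2350, 124, 0]) cube([56, 56, 472]);
translate([2350, 914, 0]) cube([56, 56, 472]);
translate([410, 124, 220]) cube([1940, 21, 191]);
translate([410, 949, 220]) cube([1940, 21, 191]);
translate([354, 180, 220]) cube([21, 734, 191]);
translate([2385, 180, 220]) cube([21, 734, 191]);
translate([505, 124, 411]) cube([72, 846, 23]);
translate([672, 124, 411]) cube([72, 846, 23]);
translate([839, 124, 411]) cube([72, 846, 23]);
translate([1006, 124, 411]) cube([72, 846, 23]);
translate([1173, 124, 411]) cube([72, 846, 23]);
translate([1340, 124, 411]) cube([72, 846, 23]);
translate([1507, 124, 411]) cube([72, 846, 23]);
translate([1674, 124, 411]) cube([72, 846, 23]);
translate([1841, 124, 411]) cube([72, 846, 23]);
translate([2008, 124, 411]) cube([72, 846, 23]);
translate([2175, 124, 411]) cube([72, 846, 23]);


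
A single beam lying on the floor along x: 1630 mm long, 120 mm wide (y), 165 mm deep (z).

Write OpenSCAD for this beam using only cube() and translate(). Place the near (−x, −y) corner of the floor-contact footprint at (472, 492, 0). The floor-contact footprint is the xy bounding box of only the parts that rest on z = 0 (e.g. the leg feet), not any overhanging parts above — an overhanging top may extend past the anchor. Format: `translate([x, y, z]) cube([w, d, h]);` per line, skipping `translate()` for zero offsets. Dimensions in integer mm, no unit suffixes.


translate([472, 492, 0]) cube([1630, 120, 165]);


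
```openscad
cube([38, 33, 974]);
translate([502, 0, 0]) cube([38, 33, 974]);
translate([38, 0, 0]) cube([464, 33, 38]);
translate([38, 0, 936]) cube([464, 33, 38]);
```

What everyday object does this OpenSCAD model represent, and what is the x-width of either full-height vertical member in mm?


A picture frame. The border width is 38 mm.

Four thin pieces enclosing a rectangular opening — a picture frame. The two full-height stiles are 974 mm tall; the top rail sits at z = 936 and is 38 mm tall, so the border above the opening is 974 − 936 = 38 mm, matching the stile x-width.


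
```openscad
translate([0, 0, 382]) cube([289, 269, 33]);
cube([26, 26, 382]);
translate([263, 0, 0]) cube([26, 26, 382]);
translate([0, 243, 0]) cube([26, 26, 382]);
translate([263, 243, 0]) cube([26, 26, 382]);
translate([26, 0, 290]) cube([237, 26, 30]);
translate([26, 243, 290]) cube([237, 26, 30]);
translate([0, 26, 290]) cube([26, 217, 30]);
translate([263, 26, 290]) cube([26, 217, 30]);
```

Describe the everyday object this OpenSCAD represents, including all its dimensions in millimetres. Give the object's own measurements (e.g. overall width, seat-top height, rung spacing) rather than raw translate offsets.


A four-legged stool. The seat is a 289×269×33 mm slab whose top surface is at z = 415 mm; four square legs, each 26×26 mm in cross-section, run from the floor (z = 0) to the underside of the seat, each flush with a corner of the seat. Four stretchers, 26 mm wide and 30 mm tall, connect adjacent legs with their undersides at z = 290 mm, each running between the inner faces of the legs it joins and aligned with the legs' outer faces on the other axis.


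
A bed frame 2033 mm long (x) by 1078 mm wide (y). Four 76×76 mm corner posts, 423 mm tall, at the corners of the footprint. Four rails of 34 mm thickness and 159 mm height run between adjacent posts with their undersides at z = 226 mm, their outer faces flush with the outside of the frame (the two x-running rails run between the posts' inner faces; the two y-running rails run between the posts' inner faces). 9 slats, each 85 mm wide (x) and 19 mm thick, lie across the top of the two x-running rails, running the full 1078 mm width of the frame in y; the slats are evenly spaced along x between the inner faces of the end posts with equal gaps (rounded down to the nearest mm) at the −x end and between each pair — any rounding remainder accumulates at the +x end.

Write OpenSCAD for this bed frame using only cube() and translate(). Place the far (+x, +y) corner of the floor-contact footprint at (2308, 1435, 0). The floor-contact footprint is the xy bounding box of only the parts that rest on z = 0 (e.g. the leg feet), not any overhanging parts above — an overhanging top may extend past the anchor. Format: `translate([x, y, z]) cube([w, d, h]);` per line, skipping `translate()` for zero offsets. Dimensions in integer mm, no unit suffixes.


translate([275, 357, 0]) cube([76, 76, 423]);
translate([275, 1359, 0]) cube([76, 76, 423]);
translate([2232, 357, 0]) cube([76, 76, 423]);
translate([2232, 1359, 0]) cube([76, 76, 423]);
translate([351, 357, 226]) cube([1881, 34, 159]);
translate([351, 1401, 226]) cube([1881, 34, 159]);
translate([275, 433, 226]) cube([34, 926, 159]);
translate([2274, 433, 226]) cube([34, 926, 159]);
translate([462, 357, 385]) cube([85, 1078, 19]);
translate([658, 357, 385]) cube([85, 1078, 19]);
translate([854, 357, 385]) cube([85, 1078, 19]);
translate([1050, 357, 385]) cube([85, 1078, 19]);
translate([1246, 357, 385]) cube([85, 1078, 19]);
translate([1442, 357, 385]) cube([85, 1078, 19]);
translate([1638, 357, 385]) cube([85, 1078, 19]);
translate([1834, 357, 385]) cube([85, 1078, 19]);
translate([2030, 357, 385]) cube([85, 1078, 19]);


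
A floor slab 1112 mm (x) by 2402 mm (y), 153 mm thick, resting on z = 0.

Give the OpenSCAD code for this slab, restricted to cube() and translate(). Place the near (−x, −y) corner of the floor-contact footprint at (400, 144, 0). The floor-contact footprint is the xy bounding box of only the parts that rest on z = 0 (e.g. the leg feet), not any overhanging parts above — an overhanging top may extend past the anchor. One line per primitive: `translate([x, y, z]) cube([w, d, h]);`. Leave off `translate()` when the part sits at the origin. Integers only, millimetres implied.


translate([400, 144, 0]) cube([1112, 2402, 153]);


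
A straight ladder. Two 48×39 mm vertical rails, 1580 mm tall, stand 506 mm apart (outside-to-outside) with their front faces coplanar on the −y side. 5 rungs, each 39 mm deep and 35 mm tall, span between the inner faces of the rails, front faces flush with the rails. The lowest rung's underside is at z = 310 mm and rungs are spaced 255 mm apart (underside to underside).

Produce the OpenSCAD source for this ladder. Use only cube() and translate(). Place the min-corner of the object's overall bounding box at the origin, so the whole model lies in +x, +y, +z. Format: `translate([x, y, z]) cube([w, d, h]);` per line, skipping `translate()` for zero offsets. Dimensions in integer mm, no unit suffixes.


cube([48, 39, 1580]);
translate([458, 0, 0]) cube([48, 39, 1580]);
translate([48, 0, 310]) cube([410, 39, 35]);
translate([48, 0, 565]) cube([410, 39, 35]);
translate([48, 0, 820]) cube([410, 39, 35]);
translate([48, 0, 1075]) cube([410, 39, 35]);
translate([48, 0, 1330]) cube([410, 39, 35]);


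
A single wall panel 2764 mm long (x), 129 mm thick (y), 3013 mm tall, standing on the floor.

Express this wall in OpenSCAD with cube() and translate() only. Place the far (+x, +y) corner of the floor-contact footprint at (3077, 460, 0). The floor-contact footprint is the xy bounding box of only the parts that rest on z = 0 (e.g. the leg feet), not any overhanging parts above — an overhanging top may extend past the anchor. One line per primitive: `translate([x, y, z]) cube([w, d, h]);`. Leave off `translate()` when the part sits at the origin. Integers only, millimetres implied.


translate([313, 331, 0]) cube([2764, 129, 3013]);


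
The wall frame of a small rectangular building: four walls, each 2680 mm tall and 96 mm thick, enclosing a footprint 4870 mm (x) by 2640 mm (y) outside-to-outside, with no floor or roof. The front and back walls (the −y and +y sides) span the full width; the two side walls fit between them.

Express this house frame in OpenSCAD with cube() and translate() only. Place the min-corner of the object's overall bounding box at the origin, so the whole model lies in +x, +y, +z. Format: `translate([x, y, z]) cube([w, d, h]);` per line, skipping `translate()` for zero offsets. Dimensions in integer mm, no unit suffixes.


cube([4870, 96, 2680]);
translate([0, 2544, 0]) cube([4870, 96, 2680]);
translate([0, 96, 0]) cube([96, 2448, 2680]);
translate([4774, 96, 0]) cube([96, 2448, 2680]);


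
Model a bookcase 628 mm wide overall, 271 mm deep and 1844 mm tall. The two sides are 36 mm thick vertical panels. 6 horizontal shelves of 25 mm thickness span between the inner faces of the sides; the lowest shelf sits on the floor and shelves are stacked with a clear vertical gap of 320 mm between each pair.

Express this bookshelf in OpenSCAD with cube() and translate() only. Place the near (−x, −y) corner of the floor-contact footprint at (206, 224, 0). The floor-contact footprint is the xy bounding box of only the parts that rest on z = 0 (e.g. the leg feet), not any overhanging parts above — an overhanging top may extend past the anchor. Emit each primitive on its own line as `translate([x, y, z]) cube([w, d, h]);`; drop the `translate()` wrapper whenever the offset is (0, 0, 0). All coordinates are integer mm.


translate([206, 224, 0]) cube([36, 271, 1844]);
translate([798, 224, 0]) cube([36, 271, 1844]);
translate([242, 224, 0]) cube([556, 271, 25]);
translate([242, 224, 345]) cube([556, 271, 25]);
translate([242, 224, 690]) cube([556, 271, 25]);
translate([242, 224, 1035]) cube([556, 271, 25]);
translate([242, 224, 1380]) cube([556, 271, 25]);
translate([242, 224, 1725]) cube([556, 271, 25]);


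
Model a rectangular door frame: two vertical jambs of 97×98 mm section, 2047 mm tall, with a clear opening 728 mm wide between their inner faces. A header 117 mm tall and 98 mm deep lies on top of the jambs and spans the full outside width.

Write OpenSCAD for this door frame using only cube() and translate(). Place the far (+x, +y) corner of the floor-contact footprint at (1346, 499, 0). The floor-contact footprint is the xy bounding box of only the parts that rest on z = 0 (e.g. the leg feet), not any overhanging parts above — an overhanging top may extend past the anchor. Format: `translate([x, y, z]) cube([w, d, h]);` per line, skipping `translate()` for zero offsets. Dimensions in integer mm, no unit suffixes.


translate([424, 401, 0]) cube([97, 98, 2047]);
translate([1249, 401, 0]) cube([97, 98, 2047]);
translate([424, 401, 2047]) cube([922, 98, 117]);


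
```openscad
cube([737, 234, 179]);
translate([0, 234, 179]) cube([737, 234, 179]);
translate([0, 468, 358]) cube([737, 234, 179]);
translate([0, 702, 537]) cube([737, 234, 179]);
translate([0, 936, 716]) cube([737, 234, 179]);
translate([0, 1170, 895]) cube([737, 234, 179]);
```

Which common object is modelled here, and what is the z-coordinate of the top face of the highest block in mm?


A staircase. The total rise is 1074 mm.

6 identical blocks, each offset up and back from the previous — a staircase. Each step is 179 mm tall and there are 6 of them, so the total rise is 6 × 179 = 1074 mm.


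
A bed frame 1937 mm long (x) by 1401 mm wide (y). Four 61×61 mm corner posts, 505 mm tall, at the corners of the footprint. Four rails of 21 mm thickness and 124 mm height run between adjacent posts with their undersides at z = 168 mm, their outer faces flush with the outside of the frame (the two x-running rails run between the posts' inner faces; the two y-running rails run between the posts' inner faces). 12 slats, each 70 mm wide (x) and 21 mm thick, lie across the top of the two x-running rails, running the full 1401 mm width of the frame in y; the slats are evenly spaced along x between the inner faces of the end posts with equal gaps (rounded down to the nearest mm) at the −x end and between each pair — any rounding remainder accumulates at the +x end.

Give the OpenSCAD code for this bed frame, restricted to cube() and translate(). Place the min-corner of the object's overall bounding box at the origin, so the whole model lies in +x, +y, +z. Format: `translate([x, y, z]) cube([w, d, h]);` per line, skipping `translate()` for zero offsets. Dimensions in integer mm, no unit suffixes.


cube([61, 61, 505]);
translate([0, 1340, 0]) cube([61, 61, 505]);
translate([1876, 0, 0]) cube([61, 61, 505]);
translate([1876, 1340, 0]) cube([61, 61, 505]);
translate([61, 0, 168]) cube([1815, 21, 124]);
translate([61, 1380, 168]) cube([1815, 21, 124]);
translate([0, 61, 168]) cube([21, 1279, 124]);
translate([1916, 61, 168]) cube([21, 1279, 124]);
translate([136, 0, 292]) cube([70, 1401, 21]);
translate([281, 0, 292]) cube([70, 1401, 21]);
translate([426, 0, 292]) cube([70, 1401, 21]);
translate([571, 0, 292]) cube([70, 1401, 21]);
translate([716, 0, 292]) cube([70, 1401, 21]);
translate([861, 0, 292]) cube([70, 1401, 21]);
translate([1006, 0, 292]) cube([70, 1401, 21]);
translate([1151, 0, 292]) cube([70, 1401, 21]);
translate([1296, 0, 292]) cube([70, 1401, 21]);
translate([1441, 0, 292]) cube([70, 1401, 21]);
translate([1586, 0, 292]) cube([70, 1401, 21]);
translate([1731, 0, 292]) cube([70, 1401, 21]);


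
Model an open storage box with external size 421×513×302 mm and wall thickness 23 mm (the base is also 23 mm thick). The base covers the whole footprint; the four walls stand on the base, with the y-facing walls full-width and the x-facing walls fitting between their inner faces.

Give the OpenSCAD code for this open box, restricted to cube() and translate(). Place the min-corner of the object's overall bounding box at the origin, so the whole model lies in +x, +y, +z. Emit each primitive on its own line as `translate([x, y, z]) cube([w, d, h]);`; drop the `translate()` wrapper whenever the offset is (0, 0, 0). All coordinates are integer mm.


cube([421, 513, 23]);
translate([0, 0, 23]) cube([421, 23, 279]);
translate([0, 490, 23]) cube([421, 23, 279]);
translate([0, 23, 23]) cube([23, 467, 279]);
translate([398, 23, 23]) cube([23, 467, 279]);


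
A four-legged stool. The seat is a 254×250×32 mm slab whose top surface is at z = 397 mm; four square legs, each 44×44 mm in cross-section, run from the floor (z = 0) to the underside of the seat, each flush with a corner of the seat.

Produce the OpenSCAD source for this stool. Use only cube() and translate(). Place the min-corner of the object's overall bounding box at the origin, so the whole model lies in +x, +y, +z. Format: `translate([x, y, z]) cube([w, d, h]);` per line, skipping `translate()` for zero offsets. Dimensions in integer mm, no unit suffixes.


translate([0, 0, 365]) cube([254, 250, 32]);
cube([44, 44, 365]);
translate([210, 0, 0]) cube([44, 44, 365]);
translate([0, 206, 0]) cube([44, 44, 365]);
translate([210, 206, 0]) cube([44, 44, 365]);


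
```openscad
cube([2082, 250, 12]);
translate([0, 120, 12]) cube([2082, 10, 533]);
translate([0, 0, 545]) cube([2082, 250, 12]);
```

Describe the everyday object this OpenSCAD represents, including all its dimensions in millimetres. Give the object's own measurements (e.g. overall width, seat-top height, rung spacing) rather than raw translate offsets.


An I-beam lying along x, 2082 mm long. Overall section height 557 mm. Two flanges 250 mm wide (y) and 12 mm thick, one on the floor and one at the top; a web 10 mm thick runs between them, centred on the flange width.
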